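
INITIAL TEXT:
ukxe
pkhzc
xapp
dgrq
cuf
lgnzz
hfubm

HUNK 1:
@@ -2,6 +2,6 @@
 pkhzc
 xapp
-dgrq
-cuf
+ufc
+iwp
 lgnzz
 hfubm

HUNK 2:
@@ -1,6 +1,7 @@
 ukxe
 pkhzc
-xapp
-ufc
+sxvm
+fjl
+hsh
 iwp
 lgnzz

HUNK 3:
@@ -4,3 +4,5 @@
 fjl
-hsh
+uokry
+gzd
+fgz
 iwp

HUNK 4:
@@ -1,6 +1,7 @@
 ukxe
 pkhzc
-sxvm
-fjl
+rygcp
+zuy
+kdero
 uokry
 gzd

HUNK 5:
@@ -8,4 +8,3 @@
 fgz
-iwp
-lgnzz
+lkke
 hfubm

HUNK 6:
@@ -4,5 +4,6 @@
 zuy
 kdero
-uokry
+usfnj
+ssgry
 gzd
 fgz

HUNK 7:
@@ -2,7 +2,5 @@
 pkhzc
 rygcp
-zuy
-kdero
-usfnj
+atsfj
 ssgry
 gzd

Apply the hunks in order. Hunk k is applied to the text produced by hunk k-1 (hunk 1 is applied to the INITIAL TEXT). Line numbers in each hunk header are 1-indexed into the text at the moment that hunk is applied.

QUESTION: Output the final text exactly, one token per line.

Hunk 1: at line 2 remove [dgrq,cuf] add [ufc,iwp] -> 7 lines: ukxe pkhzc xapp ufc iwp lgnzz hfubm
Hunk 2: at line 1 remove [xapp,ufc] add [sxvm,fjl,hsh] -> 8 lines: ukxe pkhzc sxvm fjl hsh iwp lgnzz hfubm
Hunk 3: at line 4 remove [hsh] add [uokry,gzd,fgz] -> 10 lines: ukxe pkhzc sxvm fjl uokry gzd fgz iwp lgnzz hfubm
Hunk 4: at line 1 remove [sxvm,fjl] add [rygcp,zuy,kdero] -> 11 lines: ukxe pkhzc rygcp zuy kdero uokry gzd fgz iwp lgnzz hfubm
Hunk 5: at line 8 remove [iwp,lgnzz] add [lkke] -> 10 lines: ukxe pkhzc rygcp zuy kdero uokry gzd fgz lkke hfubm
Hunk 6: at line 4 remove [uokry] add [usfnj,ssgry] -> 11 lines: ukxe pkhzc rygcp zuy kdero usfnj ssgry gzd fgz lkke hfubm
Hunk 7: at line 2 remove [zuy,kdero,usfnj] add [atsfj] -> 9 lines: ukxe pkhzc rygcp atsfj ssgry gzd fgz lkke hfubm

Answer: ukxe
pkhzc
rygcp
atsfj
ssgry
gzd
fgz
lkke
hfubm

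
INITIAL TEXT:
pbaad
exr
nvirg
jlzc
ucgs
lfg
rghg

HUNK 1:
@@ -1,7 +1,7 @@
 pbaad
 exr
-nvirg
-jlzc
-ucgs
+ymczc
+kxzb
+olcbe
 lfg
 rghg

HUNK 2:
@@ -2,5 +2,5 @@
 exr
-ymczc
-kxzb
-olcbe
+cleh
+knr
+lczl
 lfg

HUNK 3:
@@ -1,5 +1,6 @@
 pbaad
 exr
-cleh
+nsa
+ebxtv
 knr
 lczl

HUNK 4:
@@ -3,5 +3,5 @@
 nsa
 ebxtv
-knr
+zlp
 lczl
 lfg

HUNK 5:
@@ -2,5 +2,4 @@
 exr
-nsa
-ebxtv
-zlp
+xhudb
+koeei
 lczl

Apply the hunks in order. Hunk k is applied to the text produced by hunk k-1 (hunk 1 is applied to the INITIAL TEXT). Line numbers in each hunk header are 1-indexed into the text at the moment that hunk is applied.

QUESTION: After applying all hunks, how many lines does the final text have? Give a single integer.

Hunk 1: at line 1 remove [nvirg,jlzc,ucgs] add [ymczc,kxzb,olcbe] -> 7 lines: pbaad exr ymczc kxzb olcbe lfg rghg
Hunk 2: at line 2 remove [ymczc,kxzb,olcbe] add [cleh,knr,lczl] -> 7 lines: pbaad exr cleh knr lczl lfg rghg
Hunk 3: at line 1 remove [cleh] add [nsa,ebxtv] -> 8 lines: pbaad exr nsa ebxtv knr lczl lfg rghg
Hunk 4: at line 3 remove [knr] add [zlp] -> 8 lines: pbaad exr nsa ebxtv zlp lczl lfg rghg
Hunk 5: at line 2 remove [nsa,ebxtv,zlp] add [xhudb,koeei] -> 7 lines: pbaad exr xhudb koeei lczl lfg rghg
Final line count: 7

Answer: 7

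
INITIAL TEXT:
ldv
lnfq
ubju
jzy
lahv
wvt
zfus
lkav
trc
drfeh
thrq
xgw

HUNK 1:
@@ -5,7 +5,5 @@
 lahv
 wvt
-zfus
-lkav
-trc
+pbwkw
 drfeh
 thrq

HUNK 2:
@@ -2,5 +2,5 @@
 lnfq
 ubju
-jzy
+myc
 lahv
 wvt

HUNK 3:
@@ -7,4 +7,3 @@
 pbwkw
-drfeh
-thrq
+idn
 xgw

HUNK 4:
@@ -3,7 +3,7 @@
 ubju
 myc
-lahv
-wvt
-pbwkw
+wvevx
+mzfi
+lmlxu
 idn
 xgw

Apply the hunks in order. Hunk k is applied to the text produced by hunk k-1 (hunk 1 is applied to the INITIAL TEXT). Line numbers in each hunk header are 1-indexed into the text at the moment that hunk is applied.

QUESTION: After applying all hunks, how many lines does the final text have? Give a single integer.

Answer: 9

Derivation:
Hunk 1: at line 5 remove [zfus,lkav,trc] add [pbwkw] -> 10 lines: ldv lnfq ubju jzy lahv wvt pbwkw drfeh thrq xgw
Hunk 2: at line 2 remove [jzy] add [myc] -> 10 lines: ldv lnfq ubju myc lahv wvt pbwkw drfeh thrq xgw
Hunk 3: at line 7 remove [drfeh,thrq] add [idn] -> 9 lines: ldv lnfq ubju myc lahv wvt pbwkw idn xgw
Hunk 4: at line 3 remove [lahv,wvt,pbwkw] add [wvevx,mzfi,lmlxu] -> 9 lines: ldv lnfq ubju myc wvevx mzfi lmlxu idn xgw
Final line count: 9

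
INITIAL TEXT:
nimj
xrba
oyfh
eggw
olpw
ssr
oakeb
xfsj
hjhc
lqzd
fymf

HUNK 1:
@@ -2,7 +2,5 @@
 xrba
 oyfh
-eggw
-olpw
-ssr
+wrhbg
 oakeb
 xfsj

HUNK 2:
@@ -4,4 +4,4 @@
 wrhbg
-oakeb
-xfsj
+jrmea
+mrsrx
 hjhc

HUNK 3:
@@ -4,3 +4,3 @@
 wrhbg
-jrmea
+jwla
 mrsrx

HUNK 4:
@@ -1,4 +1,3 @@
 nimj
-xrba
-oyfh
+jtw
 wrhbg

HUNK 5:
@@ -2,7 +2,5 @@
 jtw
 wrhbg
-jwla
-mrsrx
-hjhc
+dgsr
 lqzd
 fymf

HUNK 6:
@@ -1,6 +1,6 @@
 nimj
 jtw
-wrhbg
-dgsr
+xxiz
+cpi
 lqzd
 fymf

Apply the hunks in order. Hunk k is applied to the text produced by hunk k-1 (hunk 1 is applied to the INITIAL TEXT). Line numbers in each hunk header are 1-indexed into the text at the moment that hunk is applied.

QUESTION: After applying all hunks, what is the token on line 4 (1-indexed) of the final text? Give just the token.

Answer: cpi

Derivation:
Hunk 1: at line 2 remove [eggw,olpw,ssr] add [wrhbg] -> 9 lines: nimj xrba oyfh wrhbg oakeb xfsj hjhc lqzd fymf
Hunk 2: at line 4 remove [oakeb,xfsj] add [jrmea,mrsrx] -> 9 lines: nimj xrba oyfh wrhbg jrmea mrsrx hjhc lqzd fymf
Hunk 3: at line 4 remove [jrmea] add [jwla] -> 9 lines: nimj xrba oyfh wrhbg jwla mrsrx hjhc lqzd fymf
Hunk 4: at line 1 remove [xrba,oyfh] add [jtw] -> 8 lines: nimj jtw wrhbg jwla mrsrx hjhc lqzd fymf
Hunk 5: at line 2 remove [jwla,mrsrx,hjhc] add [dgsr] -> 6 lines: nimj jtw wrhbg dgsr lqzd fymf
Hunk 6: at line 1 remove [wrhbg,dgsr] add [xxiz,cpi] -> 6 lines: nimj jtw xxiz cpi lqzd fymf
Final line 4: cpi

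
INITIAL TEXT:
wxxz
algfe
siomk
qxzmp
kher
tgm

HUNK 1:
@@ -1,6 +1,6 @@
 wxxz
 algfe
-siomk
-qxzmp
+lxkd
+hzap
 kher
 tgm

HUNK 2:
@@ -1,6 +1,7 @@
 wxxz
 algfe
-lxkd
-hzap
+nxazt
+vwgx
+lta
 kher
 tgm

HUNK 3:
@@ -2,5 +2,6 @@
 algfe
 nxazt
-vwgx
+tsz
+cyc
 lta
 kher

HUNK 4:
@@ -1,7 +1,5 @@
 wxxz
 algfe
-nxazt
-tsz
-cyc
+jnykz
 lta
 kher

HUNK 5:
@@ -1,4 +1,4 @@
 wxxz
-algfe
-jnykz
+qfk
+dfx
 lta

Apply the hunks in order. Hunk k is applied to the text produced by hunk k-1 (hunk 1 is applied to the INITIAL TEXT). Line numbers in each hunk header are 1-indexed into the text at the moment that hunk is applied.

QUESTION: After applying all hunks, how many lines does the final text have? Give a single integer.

Hunk 1: at line 1 remove [siomk,qxzmp] add [lxkd,hzap] -> 6 lines: wxxz algfe lxkd hzap kher tgm
Hunk 2: at line 1 remove [lxkd,hzap] add [nxazt,vwgx,lta] -> 7 lines: wxxz algfe nxazt vwgx lta kher tgm
Hunk 3: at line 2 remove [vwgx] add [tsz,cyc] -> 8 lines: wxxz algfe nxazt tsz cyc lta kher tgm
Hunk 4: at line 1 remove [nxazt,tsz,cyc] add [jnykz] -> 6 lines: wxxz algfe jnykz lta kher tgm
Hunk 5: at line 1 remove [algfe,jnykz] add [qfk,dfx] -> 6 lines: wxxz qfk dfx lta kher tgm
Final line count: 6

Answer: 6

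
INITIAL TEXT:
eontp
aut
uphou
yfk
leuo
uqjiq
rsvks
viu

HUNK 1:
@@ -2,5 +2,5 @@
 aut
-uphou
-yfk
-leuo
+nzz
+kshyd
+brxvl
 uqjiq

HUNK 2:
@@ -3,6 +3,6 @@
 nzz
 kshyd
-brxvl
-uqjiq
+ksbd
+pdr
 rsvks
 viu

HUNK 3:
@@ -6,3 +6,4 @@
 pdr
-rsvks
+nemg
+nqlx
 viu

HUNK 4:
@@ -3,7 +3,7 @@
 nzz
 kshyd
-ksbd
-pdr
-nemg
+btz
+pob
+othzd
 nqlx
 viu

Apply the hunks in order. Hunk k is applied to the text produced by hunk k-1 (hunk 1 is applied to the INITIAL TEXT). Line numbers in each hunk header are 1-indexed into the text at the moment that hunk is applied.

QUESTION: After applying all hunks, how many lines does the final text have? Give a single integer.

Hunk 1: at line 2 remove [uphou,yfk,leuo] add [nzz,kshyd,brxvl] -> 8 lines: eontp aut nzz kshyd brxvl uqjiq rsvks viu
Hunk 2: at line 3 remove [brxvl,uqjiq] add [ksbd,pdr] -> 8 lines: eontp aut nzz kshyd ksbd pdr rsvks viu
Hunk 3: at line 6 remove [rsvks] add [nemg,nqlx] -> 9 lines: eontp aut nzz kshyd ksbd pdr nemg nqlx viu
Hunk 4: at line 3 remove [ksbd,pdr,nemg] add [btz,pob,othzd] -> 9 lines: eontp aut nzz kshyd btz pob othzd nqlx viu
Final line count: 9

Answer: 9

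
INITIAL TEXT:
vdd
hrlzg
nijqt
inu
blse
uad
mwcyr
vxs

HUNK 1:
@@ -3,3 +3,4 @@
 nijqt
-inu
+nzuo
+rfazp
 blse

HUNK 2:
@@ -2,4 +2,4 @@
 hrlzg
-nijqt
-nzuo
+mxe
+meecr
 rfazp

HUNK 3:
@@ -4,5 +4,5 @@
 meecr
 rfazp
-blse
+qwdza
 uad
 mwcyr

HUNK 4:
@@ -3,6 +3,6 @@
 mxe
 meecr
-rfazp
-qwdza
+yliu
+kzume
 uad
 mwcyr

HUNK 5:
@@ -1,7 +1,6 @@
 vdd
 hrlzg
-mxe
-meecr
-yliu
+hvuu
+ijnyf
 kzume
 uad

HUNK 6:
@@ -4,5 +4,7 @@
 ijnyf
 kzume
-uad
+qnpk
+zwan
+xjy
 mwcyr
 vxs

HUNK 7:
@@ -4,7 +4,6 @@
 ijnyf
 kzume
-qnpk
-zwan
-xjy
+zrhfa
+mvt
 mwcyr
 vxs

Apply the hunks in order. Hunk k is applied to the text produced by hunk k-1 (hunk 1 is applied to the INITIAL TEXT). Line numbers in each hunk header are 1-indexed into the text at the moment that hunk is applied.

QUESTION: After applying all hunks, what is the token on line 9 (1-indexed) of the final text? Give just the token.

Answer: vxs

Derivation:
Hunk 1: at line 3 remove [inu] add [nzuo,rfazp] -> 9 lines: vdd hrlzg nijqt nzuo rfazp blse uad mwcyr vxs
Hunk 2: at line 2 remove [nijqt,nzuo] add [mxe,meecr] -> 9 lines: vdd hrlzg mxe meecr rfazp blse uad mwcyr vxs
Hunk 3: at line 4 remove [blse] add [qwdza] -> 9 lines: vdd hrlzg mxe meecr rfazp qwdza uad mwcyr vxs
Hunk 4: at line 3 remove [rfazp,qwdza] add [yliu,kzume] -> 9 lines: vdd hrlzg mxe meecr yliu kzume uad mwcyr vxs
Hunk 5: at line 1 remove [mxe,meecr,yliu] add [hvuu,ijnyf] -> 8 lines: vdd hrlzg hvuu ijnyf kzume uad mwcyr vxs
Hunk 6: at line 4 remove [uad] add [qnpk,zwan,xjy] -> 10 lines: vdd hrlzg hvuu ijnyf kzume qnpk zwan xjy mwcyr vxs
Hunk 7: at line 4 remove [qnpk,zwan,xjy] add [zrhfa,mvt] -> 9 lines: vdd hrlzg hvuu ijnyf kzume zrhfa mvt mwcyr vxs
Final line 9: vxs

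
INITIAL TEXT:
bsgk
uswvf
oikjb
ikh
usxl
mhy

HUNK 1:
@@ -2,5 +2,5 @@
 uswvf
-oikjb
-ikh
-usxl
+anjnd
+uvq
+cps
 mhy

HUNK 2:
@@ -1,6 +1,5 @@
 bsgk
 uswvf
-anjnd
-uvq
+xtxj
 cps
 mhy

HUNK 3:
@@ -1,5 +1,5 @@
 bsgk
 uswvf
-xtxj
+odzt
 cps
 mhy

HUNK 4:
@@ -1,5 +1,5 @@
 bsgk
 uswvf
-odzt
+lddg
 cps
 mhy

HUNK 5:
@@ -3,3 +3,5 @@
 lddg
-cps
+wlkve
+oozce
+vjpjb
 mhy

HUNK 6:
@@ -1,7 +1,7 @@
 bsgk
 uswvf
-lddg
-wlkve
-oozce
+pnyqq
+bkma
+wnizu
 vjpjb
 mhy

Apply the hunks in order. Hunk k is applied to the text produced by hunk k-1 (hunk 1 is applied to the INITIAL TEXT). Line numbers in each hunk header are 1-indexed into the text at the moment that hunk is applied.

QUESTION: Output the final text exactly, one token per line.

Hunk 1: at line 2 remove [oikjb,ikh,usxl] add [anjnd,uvq,cps] -> 6 lines: bsgk uswvf anjnd uvq cps mhy
Hunk 2: at line 1 remove [anjnd,uvq] add [xtxj] -> 5 lines: bsgk uswvf xtxj cps mhy
Hunk 3: at line 1 remove [xtxj] add [odzt] -> 5 lines: bsgk uswvf odzt cps mhy
Hunk 4: at line 1 remove [odzt] add [lddg] -> 5 lines: bsgk uswvf lddg cps mhy
Hunk 5: at line 3 remove [cps] add [wlkve,oozce,vjpjb] -> 7 lines: bsgk uswvf lddg wlkve oozce vjpjb mhy
Hunk 6: at line 1 remove [lddg,wlkve,oozce] add [pnyqq,bkma,wnizu] -> 7 lines: bsgk uswvf pnyqq bkma wnizu vjpjb mhy

Answer: bsgk
uswvf
pnyqq
bkma
wnizu
vjpjb
mhy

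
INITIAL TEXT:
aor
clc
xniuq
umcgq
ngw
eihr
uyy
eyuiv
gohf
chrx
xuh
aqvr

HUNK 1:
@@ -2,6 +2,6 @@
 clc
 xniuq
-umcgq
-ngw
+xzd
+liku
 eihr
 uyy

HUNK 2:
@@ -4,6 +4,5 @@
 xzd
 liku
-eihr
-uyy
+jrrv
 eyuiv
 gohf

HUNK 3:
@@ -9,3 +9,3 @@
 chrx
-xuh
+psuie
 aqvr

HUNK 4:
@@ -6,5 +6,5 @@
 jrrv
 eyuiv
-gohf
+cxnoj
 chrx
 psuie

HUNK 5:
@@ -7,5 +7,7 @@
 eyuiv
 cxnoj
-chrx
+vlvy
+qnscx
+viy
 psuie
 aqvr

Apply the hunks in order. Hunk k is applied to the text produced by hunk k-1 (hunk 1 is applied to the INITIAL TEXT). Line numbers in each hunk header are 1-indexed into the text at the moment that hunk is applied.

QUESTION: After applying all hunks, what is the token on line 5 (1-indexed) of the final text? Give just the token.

Hunk 1: at line 2 remove [umcgq,ngw] add [xzd,liku] -> 12 lines: aor clc xniuq xzd liku eihr uyy eyuiv gohf chrx xuh aqvr
Hunk 2: at line 4 remove [eihr,uyy] add [jrrv] -> 11 lines: aor clc xniuq xzd liku jrrv eyuiv gohf chrx xuh aqvr
Hunk 3: at line 9 remove [xuh] add [psuie] -> 11 lines: aor clc xniuq xzd liku jrrv eyuiv gohf chrx psuie aqvr
Hunk 4: at line 6 remove [gohf] add [cxnoj] -> 11 lines: aor clc xniuq xzd liku jrrv eyuiv cxnoj chrx psuie aqvr
Hunk 5: at line 7 remove [chrx] add [vlvy,qnscx,viy] -> 13 lines: aor clc xniuq xzd liku jrrv eyuiv cxnoj vlvy qnscx viy psuie aqvr
Final line 5: liku

Answer: liku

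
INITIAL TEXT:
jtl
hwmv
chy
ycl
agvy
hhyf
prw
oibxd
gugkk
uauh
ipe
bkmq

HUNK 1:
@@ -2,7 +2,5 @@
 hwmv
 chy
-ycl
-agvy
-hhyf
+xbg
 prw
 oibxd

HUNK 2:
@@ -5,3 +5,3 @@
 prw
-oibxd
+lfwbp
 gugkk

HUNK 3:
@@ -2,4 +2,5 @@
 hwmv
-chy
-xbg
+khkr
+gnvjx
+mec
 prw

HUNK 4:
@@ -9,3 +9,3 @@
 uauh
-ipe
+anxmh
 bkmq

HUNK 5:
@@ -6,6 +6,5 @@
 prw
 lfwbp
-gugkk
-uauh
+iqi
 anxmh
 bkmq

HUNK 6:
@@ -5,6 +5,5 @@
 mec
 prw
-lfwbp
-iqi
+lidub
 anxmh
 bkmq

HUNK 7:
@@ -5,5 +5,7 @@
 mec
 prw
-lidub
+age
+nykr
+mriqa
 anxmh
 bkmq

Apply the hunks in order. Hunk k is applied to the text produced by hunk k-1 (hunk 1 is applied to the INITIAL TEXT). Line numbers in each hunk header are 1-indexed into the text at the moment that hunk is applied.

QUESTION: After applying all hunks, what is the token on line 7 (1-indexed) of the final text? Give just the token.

Hunk 1: at line 2 remove [ycl,agvy,hhyf] add [xbg] -> 10 lines: jtl hwmv chy xbg prw oibxd gugkk uauh ipe bkmq
Hunk 2: at line 5 remove [oibxd] add [lfwbp] -> 10 lines: jtl hwmv chy xbg prw lfwbp gugkk uauh ipe bkmq
Hunk 3: at line 2 remove [chy,xbg] add [khkr,gnvjx,mec] -> 11 lines: jtl hwmv khkr gnvjx mec prw lfwbp gugkk uauh ipe bkmq
Hunk 4: at line 9 remove [ipe] add [anxmh] -> 11 lines: jtl hwmv khkr gnvjx mec prw lfwbp gugkk uauh anxmh bkmq
Hunk 5: at line 6 remove [gugkk,uauh] add [iqi] -> 10 lines: jtl hwmv khkr gnvjx mec prw lfwbp iqi anxmh bkmq
Hunk 6: at line 5 remove [lfwbp,iqi] add [lidub] -> 9 lines: jtl hwmv khkr gnvjx mec prw lidub anxmh bkmq
Hunk 7: at line 5 remove [lidub] add [age,nykr,mriqa] -> 11 lines: jtl hwmv khkr gnvjx mec prw age nykr mriqa anxmh bkmq
Final line 7: age

Answer: age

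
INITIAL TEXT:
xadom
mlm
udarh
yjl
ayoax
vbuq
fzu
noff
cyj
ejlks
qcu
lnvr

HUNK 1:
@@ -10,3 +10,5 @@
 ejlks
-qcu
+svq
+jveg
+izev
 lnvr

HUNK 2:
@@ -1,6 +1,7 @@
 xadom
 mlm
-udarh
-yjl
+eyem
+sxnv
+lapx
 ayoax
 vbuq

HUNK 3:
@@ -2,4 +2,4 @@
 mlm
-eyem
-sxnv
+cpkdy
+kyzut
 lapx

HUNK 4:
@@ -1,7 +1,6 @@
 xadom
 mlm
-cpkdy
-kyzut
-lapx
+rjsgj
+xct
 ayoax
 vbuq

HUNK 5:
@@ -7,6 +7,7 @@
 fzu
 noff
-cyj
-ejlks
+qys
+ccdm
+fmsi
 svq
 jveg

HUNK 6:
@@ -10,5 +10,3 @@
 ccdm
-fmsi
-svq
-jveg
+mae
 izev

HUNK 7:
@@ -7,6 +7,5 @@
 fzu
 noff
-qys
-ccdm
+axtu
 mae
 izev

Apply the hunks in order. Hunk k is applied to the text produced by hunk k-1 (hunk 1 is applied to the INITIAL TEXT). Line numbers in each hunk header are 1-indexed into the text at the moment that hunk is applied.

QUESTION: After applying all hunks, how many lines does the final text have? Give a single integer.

Answer: 12

Derivation:
Hunk 1: at line 10 remove [qcu] add [svq,jveg,izev] -> 14 lines: xadom mlm udarh yjl ayoax vbuq fzu noff cyj ejlks svq jveg izev lnvr
Hunk 2: at line 1 remove [udarh,yjl] add [eyem,sxnv,lapx] -> 15 lines: xadom mlm eyem sxnv lapx ayoax vbuq fzu noff cyj ejlks svq jveg izev lnvr
Hunk 3: at line 2 remove [eyem,sxnv] add [cpkdy,kyzut] -> 15 lines: xadom mlm cpkdy kyzut lapx ayoax vbuq fzu noff cyj ejlks svq jveg izev lnvr
Hunk 4: at line 1 remove [cpkdy,kyzut,lapx] add [rjsgj,xct] -> 14 lines: xadom mlm rjsgj xct ayoax vbuq fzu noff cyj ejlks svq jveg izev lnvr
Hunk 5: at line 7 remove [cyj,ejlks] add [qys,ccdm,fmsi] -> 15 lines: xadom mlm rjsgj xct ayoax vbuq fzu noff qys ccdm fmsi svq jveg izev lnvr
Hunk 6: at line 10 remove [fmsi,svq,jveg] add [mae] -> 13 lines: xadom mlm rjsgj xct ayoax vbuq fzu noff qys ccdm mae izev lnvr
Hunk 7: at line 7 remove [qys,ccdm] add [axtu] -> 12 lines: xadom mlm rjsgj xct ayoax vbuq fzu noff axtu mae izev lnvr
Final line count: 12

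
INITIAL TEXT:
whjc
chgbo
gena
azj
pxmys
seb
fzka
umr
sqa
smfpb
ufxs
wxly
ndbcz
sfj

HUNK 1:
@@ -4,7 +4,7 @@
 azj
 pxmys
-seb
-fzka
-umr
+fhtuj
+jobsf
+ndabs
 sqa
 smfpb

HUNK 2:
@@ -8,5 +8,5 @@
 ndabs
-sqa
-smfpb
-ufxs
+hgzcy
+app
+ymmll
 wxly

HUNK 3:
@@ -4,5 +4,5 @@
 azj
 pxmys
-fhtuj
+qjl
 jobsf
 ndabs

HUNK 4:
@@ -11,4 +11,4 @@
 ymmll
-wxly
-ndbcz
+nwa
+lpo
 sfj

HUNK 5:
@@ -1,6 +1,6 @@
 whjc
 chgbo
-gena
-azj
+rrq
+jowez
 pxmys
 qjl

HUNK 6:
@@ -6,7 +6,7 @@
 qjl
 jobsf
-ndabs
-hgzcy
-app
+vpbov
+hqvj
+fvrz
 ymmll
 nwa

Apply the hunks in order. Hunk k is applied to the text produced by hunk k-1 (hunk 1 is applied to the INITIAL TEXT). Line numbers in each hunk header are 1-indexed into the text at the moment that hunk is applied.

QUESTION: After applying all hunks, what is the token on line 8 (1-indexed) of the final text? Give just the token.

Answer: vpbov

Derivation:
Hunk 1: at line 4 remove [seb,fzka,umr] add [fhtuj,jobsf,ndabs] -> 14 lines: whjc chgbo gena azj pxmys fhtuj jobsf ndabs sqa smfpb ufxs wxly ndbcz sfj
Hunk 2: at line 8 remove [sqa,smfpb,ufxs] add [hgzcy,app,ymmll] -> 14 lines: whjc chgbo gena azj pxmys fhtuj jobsf ndabs hgzcy app ymmll wxly ndbcz sfj
Hunk 3: at line 4 remove [fhtuj] add [qjl] -> 14 lines: whjc chgbo gena azj pxmys qjl jobsf ndabs hgzcy app ymmll wxly ndbcz sfj
Hunk 4: at line 11 remove [wxly,ndbcz] add [nwa,lpo] -> 14 lines: whjc chgbo gena azj pxmys qjl jobsf ndabs hgzcy app ymmll nwa lpo sfj
Hunk 5: at line 1 remove [gena,azj] add [rrq,jowez] -> 14 lines: whjc chgbo rrq jowez pxmys qjl jobsf ndabs hgzcy app ymmll nwa lpo sfj
Hunk 6: at line 6 remove [ndabs,hgzcy,app] add [vpbov,hqvj,fvrz] -> 14 lines: whjc chgbo rrq jowez pxmys qjl jobsf vpbov hqvj fvrz ymmll nwa lpo sfj
Final line 8: vpbov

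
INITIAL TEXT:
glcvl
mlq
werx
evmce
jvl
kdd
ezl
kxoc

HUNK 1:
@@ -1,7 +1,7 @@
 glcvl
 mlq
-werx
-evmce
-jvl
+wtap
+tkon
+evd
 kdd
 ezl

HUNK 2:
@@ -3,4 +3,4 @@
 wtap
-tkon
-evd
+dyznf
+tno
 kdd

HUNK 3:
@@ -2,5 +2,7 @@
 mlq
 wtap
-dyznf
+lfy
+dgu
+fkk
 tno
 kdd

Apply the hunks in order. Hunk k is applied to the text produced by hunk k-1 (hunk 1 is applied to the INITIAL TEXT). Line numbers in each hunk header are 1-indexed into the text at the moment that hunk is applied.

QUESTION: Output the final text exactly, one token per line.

Answer: glcvl
mlq
wtap
lfy
dgu
fkk
tno
kdd
ezl
kxoc

Derivation:
Hunk 1: at line 1 remove [werx,evmce,jvl] add [wtap,tkon,evd] -> 8 lines: glcvl mlq wtap tkon evd kdd ezl kxoc
Hunk 2: at line 3 remove [tkon,evd] add [dyznf,tno] -> 8 lines: glcvl mlq wtap dyznf tno kdd ezl kxoc
Hunk 3: at line 2 remove [dyznf] add [lfy,dgu,fkk] -> 10 lines: glcvl mlq wtap lfy dgu fkk tno kdd ezl kxoc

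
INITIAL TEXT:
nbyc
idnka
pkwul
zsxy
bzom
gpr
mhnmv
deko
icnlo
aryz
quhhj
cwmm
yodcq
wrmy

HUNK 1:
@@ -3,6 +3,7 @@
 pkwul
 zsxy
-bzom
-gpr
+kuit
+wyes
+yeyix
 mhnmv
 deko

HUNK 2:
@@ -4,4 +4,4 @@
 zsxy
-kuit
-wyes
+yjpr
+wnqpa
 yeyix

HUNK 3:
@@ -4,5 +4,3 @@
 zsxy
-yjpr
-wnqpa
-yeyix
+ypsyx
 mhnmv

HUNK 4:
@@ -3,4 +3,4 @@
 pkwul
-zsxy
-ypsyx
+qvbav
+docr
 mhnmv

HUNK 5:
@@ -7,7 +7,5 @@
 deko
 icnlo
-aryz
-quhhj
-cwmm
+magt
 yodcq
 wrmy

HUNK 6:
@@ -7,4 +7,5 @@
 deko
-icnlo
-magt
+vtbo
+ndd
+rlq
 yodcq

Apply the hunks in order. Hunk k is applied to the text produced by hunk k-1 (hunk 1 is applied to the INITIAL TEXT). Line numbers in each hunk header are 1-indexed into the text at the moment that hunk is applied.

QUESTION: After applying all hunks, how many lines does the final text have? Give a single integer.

Answer: 12

Derivation:
Hunk 1: at line 3 remove [bzom,gpr] add [kuit,wyes,yeyix] -> 15 lines: nbyc idnka pkwul zsxy kuit wyes yeyix mhnmv deko icnlo aryz quhhj cwmm yodcq wrmy
Hunk 2: at line 4 remove [kuit,wyes] add [yjpr,wnqpa] -> 15 lines: nbyc idnka pkwul zsxy yjpr wnqpa yeyix mhnmv deko icnlo aryz quhhj cwmm yodcq wrmy
Hunk 3: at line 4 remove [yjpr,wnqpa,yeyix] add [ypsyx] -> 13 lines: nbyc idnka pkwul zsxy ypsyx mhnmv deko icnlo aryz quhhj cwmm yodcq wrmy
Hunk 4: at line 3 remove [zsxy,ypsyx] add [qvbav,docr] -> 13 lines: nbyc idnka pkwul qvbav docr mhnmv deko icnlo aryz quhhj cwmm yodcq wrmy
Hunk 5: at line 7 remove [aryz,quhhj,cwmm] add [magt] -> 11 lines: nbyc idnka pkwul qvbav docr mhnmv deko icnlo magt yodcq wrmy
Hunk 6: at line 7 remove [icnlo,magt] add [vtbo,ndd,rlq] -> 12 lines: nbyc idnka pkwul qvbav docr mhnmv deko vtbo ndd rlq yodcq wrmy
Final line count: 12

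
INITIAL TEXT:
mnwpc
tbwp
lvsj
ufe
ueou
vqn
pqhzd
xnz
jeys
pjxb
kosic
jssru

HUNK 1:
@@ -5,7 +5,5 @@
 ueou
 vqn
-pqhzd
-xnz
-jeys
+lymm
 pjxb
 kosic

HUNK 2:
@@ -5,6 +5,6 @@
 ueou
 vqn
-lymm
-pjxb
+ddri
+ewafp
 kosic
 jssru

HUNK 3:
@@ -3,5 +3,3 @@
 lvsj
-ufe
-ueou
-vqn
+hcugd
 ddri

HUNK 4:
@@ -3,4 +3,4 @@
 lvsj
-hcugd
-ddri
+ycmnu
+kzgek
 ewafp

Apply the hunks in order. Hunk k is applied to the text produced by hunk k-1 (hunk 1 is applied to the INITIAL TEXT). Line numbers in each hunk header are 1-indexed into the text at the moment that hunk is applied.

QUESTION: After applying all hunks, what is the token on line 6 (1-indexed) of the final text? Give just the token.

Hunk 1: at line 5 remove [pqhzd,xnz,jeys] add [lymm] -> 10 lines: mnwpc tbwp lvsj ufe ueou vqn lymm pjxb kosic jssru
Hunk 2: at line 5 remove [lymm,pjxb] add [ddri,ewafp] -> 10 lines: mnwpc tbwp lvsj ufe ueou vqn ddri ewafp kosic jssru
Hunk 3: at line 3 remove [ufe,ueou,vqn] add [hcugd] -> 8 lines: mnwpc tbwp lvsj hcugd ddri ewafp kosic jssru
Hunk 4: at line 3 remove [hcugd,ddri] add [ycmnu,kzgek] -> 8 lines: mnwpc tbwp lvsj ycmnu kzgek ewafp kosic jssru
Final line 6: ewafp

Answer: ewafp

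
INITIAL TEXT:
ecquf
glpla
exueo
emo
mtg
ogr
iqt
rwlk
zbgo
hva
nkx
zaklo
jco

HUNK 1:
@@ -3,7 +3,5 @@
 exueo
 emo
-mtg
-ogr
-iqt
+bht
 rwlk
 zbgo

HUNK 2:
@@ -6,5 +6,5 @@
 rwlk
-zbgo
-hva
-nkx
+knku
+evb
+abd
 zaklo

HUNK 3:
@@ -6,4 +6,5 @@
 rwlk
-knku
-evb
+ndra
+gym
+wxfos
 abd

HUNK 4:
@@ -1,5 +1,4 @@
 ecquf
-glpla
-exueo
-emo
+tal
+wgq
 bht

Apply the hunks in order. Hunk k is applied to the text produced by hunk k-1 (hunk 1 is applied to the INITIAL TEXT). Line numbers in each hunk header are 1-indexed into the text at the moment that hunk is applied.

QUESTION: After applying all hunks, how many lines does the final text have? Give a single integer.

Hunk 1: at line 3 remove [mtg,ogr,iqt] add [bht] -> 11 lines: ecquf glpla exueo emo bht rwlk zbgo hva nkx zaklo jco
Hunk 2: at line 6 remove [zbgo,hva,nkx] add [knku,evb,abd] -> 11 lines: ecquf glpla exueo emo bht rwlk knku evb abd zaklo jco
Hunk 3: at line 6 remove [knku,evb] add [ndra,gym,wxfos] -> 12 lines: ecquf glpla exueo emo bht rwlk ndra gym wxfos abd zaklo jco
Hunk 4: at line 1 remove [glpla,exueo,emo] add [tal,wgq] -> 11 lines: ecquf tal wgq bht rwlk ndra gym wxfos abd zaklo jco
Final line count: 11

Answer: 11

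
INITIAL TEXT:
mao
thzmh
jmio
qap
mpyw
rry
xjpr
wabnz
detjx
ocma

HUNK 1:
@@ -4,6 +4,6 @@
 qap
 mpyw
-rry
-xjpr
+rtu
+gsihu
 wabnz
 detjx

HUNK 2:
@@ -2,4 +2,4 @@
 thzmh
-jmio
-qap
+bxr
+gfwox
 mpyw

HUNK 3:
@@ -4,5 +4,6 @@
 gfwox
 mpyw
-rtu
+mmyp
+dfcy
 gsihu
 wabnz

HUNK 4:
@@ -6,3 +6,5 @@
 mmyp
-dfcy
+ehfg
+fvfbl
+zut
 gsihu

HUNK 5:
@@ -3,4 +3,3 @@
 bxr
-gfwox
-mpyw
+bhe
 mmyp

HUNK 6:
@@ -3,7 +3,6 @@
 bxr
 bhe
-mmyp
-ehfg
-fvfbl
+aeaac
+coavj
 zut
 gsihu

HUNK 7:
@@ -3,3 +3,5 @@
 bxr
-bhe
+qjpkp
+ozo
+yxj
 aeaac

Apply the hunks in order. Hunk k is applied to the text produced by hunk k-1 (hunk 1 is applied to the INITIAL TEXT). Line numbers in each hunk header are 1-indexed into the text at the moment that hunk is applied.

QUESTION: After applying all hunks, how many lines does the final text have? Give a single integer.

Hunk 1: at line 4 remove [rry,xjpr] add [rtu,gsihu] -> 10 lines: mao thzmh jmio qap mpyw rtu gsihu wabnz detjx ocma
Hunk 2: at line 2 remove [jmio,qap] add [bxr,gfwox] -> 10 lines: mao thzmh bxr gfwox mpyw rtu gsihu wabnz detjx ocma
Hunk 3: at line 4 remove [rtu] add [mmyp,dfcy] -> 11 lines: mao thzmh bxr gfwox mpyw mmyp dfcy gsihu wabnz detjx ocma
Hunk 4: at line 6 remove [dfcy] add [ehfg,fvfbl,zut] -> 13 lines: mao thzmh bxr gfwox mpyw mmyp ehfg fvfbl zut gsihu wabnz detjx ocma
Hunk 5: at line 3 remove [gfwox,mpyw] add [bhe] -> 12 lines: mao thzmh bxr bhe mmyp ehfg fvfbl zut gsihu wabnz detjx ocma
Hunk 6: at line 3 remove [mmyp,ehfg,fvfbl] add [aeaac,coavj] -> 11 lines: mao thzmh bxr bhe aeaac coavj zut gsihu wabnz detjx ocma
Hunk 7: at line 3 remove [bhe] add [qjpkp,ozo,yxj] -> 13 lines: mao thzmh bxr qjpkp ozo yxj aeaac coavj zut gsihu wabnz detjx ocma
Final line count: 13

Answer: 13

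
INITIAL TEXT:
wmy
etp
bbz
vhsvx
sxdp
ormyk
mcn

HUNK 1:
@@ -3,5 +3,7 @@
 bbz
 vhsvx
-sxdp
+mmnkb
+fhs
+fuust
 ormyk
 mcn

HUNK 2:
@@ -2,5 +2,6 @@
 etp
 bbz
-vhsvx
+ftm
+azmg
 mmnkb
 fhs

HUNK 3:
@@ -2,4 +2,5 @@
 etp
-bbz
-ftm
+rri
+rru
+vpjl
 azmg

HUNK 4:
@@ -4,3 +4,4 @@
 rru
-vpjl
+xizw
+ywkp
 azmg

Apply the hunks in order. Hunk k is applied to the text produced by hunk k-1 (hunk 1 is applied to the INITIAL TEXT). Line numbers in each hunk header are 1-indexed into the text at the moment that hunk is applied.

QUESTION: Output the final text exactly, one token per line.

Answer: wmy
etp
rri
rru
xizw
ywkp
azmg
mmnkb
fhs
fuust
ormyk
mcn

Derivation:
Hunk 1: at line 3 remove [sxdp] add [mmnkb,fhs,fuust] -> 9 lines: wmy etp bbz vhsvx mmnkb fhs fuust ormyk mcn
Hunk 2: at line 2 remove [vhsvx] add [ftm,azmg] -> 10 lines: wmy etp bbz ftm azmg mmnkb fhs fuust ormyk mcn
Hunk 3: at line 2 remove [bbz,ftm] add [rri,rru,vpjl] -> 11 lines: wmy etp rri rru vpjl azmg mmnkb fhs fuust ormyk mcn
Hunk 4: at line 4 remove [vpjl] add [xizw,ywkp] -> 12 lines: wmy etp rri rru xizw ywkp azmg mmnkb fhs fuust ormyk mcn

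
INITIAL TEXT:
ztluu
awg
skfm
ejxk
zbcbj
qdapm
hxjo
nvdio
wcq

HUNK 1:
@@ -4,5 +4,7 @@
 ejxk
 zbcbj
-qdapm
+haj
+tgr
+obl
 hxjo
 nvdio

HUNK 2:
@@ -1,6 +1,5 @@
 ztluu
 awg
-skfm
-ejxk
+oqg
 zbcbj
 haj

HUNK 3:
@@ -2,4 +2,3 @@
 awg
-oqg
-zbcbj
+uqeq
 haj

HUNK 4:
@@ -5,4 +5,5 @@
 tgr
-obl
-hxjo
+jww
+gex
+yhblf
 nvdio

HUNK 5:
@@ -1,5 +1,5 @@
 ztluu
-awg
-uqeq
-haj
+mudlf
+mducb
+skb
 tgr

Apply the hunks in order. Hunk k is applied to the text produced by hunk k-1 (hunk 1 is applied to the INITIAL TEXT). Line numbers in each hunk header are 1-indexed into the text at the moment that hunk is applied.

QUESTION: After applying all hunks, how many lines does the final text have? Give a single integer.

Answer: 10

Derivation:
Hunk 1: at line 4 remove [qdapm] add [haj,tgr,obl] -> 11 lines: ztluu awg skfm ejxk zbcbj haj tgr obl hxjo nvdio wcq
Hunk 2: at line 1 remove [skfm,ejxk] add [oqg] -> 10 lines: ztluu awg oqg zbcbj haj tgr obl hxjo nvdio wcq
Hunk 3: at line 2 remove [oqg,zbcbj] add [uqeq] -> 9 lines: ztluu awg uqeq haj tgr obl hxjo nvdio wcq
Hunk 4: at line 5 remove [obl,hxjo] add [jww,gex,yhblf] -> 10 lines: ztluu awg uqeq haj tgr jww gex yhblf nvdio wcq
Hunk 5: at line 1 remove [awg,uqeq,haj] add [mudlf,mducb,skb] -> 10 lines: ztluu mudlf mducb skb tgr jww gex yhblf nvdio wcq
Final line count: 10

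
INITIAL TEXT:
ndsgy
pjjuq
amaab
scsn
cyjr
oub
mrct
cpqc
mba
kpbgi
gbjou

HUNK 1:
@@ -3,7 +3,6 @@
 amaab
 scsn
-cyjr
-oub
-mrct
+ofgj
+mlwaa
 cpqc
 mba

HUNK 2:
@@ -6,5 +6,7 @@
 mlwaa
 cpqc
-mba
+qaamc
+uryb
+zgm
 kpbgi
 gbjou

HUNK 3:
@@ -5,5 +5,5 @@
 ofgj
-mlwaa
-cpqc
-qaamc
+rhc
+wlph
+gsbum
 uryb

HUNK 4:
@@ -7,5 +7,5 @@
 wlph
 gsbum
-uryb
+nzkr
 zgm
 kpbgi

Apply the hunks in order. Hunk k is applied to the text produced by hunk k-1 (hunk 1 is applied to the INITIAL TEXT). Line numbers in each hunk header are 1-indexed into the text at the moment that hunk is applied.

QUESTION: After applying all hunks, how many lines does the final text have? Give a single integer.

Hunk 1: at line 3 remove [cyjr,oub,mrct] add [ofgj,mlwaa] -> 10 lines: ndsgy pjjuq amaab scsn ofgj mlwaa cpqc mba kpbgi gbjou
Hunk 2: at line 6 remove [mba] add [qaamc,uryb,zgm] -> 12 lines: ndsgy pjjuq amaab scsn ofgj mlwaa cpqc qaamc uryb zgm kpbgi gbjou
Hunk 3: at line 5 remove [mlwaa,cpqc,qaamc] add [rhc,wlph,gsbum] -> 12 lines: ndsgy pjjuq amaab scsn ofgj rhc wlph gsbum uryb zgm kpbgi gbjou
Hunk 4: at line 7 remove [uryb] add [nzkr] -> 12 lines: ndsgy pjjuq amaab scsn ofgj rhc wlph gsbum nzkr zgm kpbgi gbjou
Final line count: 12

Answer: 12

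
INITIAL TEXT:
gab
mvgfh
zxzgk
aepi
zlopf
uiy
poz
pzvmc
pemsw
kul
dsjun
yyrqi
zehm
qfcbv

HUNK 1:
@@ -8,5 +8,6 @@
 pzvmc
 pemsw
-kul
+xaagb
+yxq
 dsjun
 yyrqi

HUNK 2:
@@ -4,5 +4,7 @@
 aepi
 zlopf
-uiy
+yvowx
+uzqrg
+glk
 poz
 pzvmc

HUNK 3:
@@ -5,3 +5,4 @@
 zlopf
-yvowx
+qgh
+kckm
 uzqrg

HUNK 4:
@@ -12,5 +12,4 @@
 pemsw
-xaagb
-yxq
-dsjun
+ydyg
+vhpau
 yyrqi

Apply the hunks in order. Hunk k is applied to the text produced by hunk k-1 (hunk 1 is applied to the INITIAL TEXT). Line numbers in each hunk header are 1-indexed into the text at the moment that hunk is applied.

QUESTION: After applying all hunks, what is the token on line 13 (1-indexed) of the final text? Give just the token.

Answer: ydyg

Derivation:
Hunk 1: at line 8 remove [kul] add [xaagb,yxq] -> 15 lines: gab mvgfh zxzgk aepi zlopf uiy poz pzvmc pemsw xaagb yxq dsjun yyrqi zehm qfcbv
Hunk 2: at line 4 remove [uiy] add [yvowx,uzqrg,glk] -> 17 lines: gab mvgfh zxzgk aepi zlopf yvowx uzqrg glk poz pzvmc pemsw xaagb yxq dsjun yyrqi zehm qfcbv
Hunk 3: at line 5 remove [yvowx] add [qgh,kckm] -> 18 lines: gab mvgfh zxzgk aepi zlopf qgh kckm uzqrg glk poz pzvmc pemsw xaagb yxq dsjun yyrqi zehm qfcbv
Hunk 4: at line 12 remove [xaagb,yxq,dsjun] add [ydyg,vhpau] -> 17 lines: gab mvgfh zxzgk aepi zlopf qgh kckm uzqrg glk poz pzvmc pemsw ydyg vhpau yyrqi zehm qfcbv
Final line 13: ydyg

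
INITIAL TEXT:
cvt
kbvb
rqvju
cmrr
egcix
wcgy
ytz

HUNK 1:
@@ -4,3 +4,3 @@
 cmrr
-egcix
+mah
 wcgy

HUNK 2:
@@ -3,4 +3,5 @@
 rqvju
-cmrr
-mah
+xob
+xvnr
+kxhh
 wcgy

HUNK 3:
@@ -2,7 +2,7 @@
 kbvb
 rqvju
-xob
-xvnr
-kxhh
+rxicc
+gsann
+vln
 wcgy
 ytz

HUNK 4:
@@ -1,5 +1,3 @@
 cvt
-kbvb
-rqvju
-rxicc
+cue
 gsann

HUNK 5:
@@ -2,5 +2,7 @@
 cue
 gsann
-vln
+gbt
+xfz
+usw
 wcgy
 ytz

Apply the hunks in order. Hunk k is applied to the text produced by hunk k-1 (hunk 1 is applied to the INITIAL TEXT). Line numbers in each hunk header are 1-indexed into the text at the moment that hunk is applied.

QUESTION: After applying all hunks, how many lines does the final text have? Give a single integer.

Answer: 8

Derivation:
Hunk 1: at line 4 remove [egcix] add [mah] -> 7 lines: cvt kbvb rqvju cmrr mah wcgy ytz
Hunk 2: at line 3 remove [cmrr,mah] add [xob,xvnr,kxhh] -> 8 lines: cvt kbvb rqvju xob xvnr kxhh wcgy ytz
Hunk 3: at line 2 remove [xob,xvnr,kxhh] add [rxicc,gsann,vln] -> 8 lines: cvt kbvb rqvju rxicc gsann vln wcgy ytz
Hunk 4: at line 1 remove [kbvb,rqvju,rxicc] add [cue] -> 6 lines: cvt cue gsann vln wcgy ytz
Hunk 5: at line 2 remove [vln] add [gbt,xfz,usw] -> 8 lines: cvt cue gsann gbt xfz usw wcgy ytz
Final line count: 8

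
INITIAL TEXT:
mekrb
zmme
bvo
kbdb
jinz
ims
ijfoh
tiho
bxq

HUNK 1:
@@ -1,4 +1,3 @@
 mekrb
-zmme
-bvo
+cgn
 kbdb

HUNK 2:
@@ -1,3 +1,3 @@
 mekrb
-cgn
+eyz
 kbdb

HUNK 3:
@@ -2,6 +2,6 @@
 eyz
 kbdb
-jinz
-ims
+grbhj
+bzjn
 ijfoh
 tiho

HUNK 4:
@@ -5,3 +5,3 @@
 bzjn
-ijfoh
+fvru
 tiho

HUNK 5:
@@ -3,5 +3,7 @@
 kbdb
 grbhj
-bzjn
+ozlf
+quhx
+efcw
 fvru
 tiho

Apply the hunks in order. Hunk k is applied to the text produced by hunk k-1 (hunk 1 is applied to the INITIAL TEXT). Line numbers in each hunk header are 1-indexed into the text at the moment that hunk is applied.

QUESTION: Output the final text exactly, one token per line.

Answer: mekrb
eyz
kbdb
grbhj
ozlf
quhx
efcw
fvru
tiho
bxq

Derivation:
Hunk 1: at line 1 remove [zmme,bvo] add [cgn] -> 8 lines: mekrb cgn kbdb jinz ims ijfoh tiho bxq
Hunk 2: at line 1 remove [cgn] add [eyz] -> 8 lines: mekrb eyz kbdb jinz ims ijfoh tiho bxq
Hunk 3: at line 2 remove [jinz,ims] add [grbhj,bzjn] -> 8 lines: mekrb eyz kbdb grbhj bzjn ijfoh tiho bxq
Hunk 4: at line 5 remove [ijfoh] add [fvru] -> 8 lines: mekrb eyz kbdb grbhj bzjn fvru tiho bxq
Hunk 5: at line 3 remove [bzjn] add [ozlf,quhx,efcw] -> 10 lines: mekrb eyz kbdb grbhj ozlf quhx efcw fvru tiho bxq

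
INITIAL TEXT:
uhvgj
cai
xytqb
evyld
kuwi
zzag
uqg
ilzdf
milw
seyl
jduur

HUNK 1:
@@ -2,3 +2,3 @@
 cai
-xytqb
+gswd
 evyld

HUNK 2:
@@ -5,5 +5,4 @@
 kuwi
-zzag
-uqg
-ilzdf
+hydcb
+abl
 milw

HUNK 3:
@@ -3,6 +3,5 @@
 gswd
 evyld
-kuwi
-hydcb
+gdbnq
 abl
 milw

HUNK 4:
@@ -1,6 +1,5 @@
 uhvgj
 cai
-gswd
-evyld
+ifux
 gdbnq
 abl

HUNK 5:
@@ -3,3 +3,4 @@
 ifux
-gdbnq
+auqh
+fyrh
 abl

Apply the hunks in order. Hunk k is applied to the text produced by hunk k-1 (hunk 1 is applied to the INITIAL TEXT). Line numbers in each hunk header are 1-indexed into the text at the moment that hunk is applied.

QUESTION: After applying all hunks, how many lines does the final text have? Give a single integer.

Hunk 1: at line 2 remove [xytqb] add [gswd] -> 11 lines: uhvgj cai gswd evyld kuwi zzag uqg ilzdf milw seyl jduur
Hunk 2: at line 5 remove [zzag,uqg,ilzdf] add [hydcb,abl] -> 10 lines: uhvgj cai gswd evyld kuwi hydcb abl milw seyl jduur
Hunk 3: at line 3 remove [kuwi,hydcb] add [gdbnq] -> 9 lines: uhvgj cai gswd evyld gdbnq abl milw seyl jduur
Hunk 4: at line 1 remove [gswd,evyld] add [ifux] -> 8 lines: uhvgj cai ifux gdbnq abl milw seyl jduur
Hunk 5: at line 3 remove [gdbnq] add [auqh,fyrh] -> 9 lines: uhvgj cai ifux auqh fyrh abl milw seyl jduur
Final line count: 9

Answer: 9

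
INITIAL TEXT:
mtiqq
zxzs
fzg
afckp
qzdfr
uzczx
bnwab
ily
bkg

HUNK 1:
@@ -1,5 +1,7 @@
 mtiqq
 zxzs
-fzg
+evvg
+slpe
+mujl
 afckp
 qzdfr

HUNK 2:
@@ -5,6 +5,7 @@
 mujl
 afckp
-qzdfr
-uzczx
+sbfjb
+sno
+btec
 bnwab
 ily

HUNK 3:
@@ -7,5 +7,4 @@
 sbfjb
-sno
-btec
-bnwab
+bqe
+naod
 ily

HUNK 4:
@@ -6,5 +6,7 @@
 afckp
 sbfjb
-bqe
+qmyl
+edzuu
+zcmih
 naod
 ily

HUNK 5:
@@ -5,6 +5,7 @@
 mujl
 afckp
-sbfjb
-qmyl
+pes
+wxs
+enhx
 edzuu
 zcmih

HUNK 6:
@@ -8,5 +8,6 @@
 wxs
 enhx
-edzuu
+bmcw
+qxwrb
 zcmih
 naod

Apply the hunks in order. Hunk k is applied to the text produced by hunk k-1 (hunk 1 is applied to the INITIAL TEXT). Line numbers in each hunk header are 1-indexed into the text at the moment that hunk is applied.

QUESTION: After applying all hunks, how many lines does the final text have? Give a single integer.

Hunk 1: at line 1 remove [fzg] add [evvg,slpe,mujl] -> 11 lines: mtiqq zxzs evvg slpe mujl afckp qzdfr uzczx bnwab ily bkg
Hunk 2: at line 5 remove [qzdfr,uzczx] add [sbfjb,sno,btec] -> 12 lines: mtiqq zxzs evvg slpe mujl afckp sbfjb sno btec bnwab ily bkg
Hunk 3: at line 7 remove [sno,btec,bnwab] add [bqe,naod] -> 11 lines: mtiqq zxzs evvg slpe mujl afckp sbfjb bqe naod ily bkg
Hunk 4: at line 6 remove [bqe] add [qmyl,edzuu,zcmih] -> 13 lines: mtiqq zxzs evvg slpe mujl afckp sbfjb qmyl edzuu zcmih naod ily bkg
Hunk 5: at line 5 remove [sbfjb,qmyl] add [pes,wxs,enhx] -> 14 lines: mtiqq zxzs evvg slpe mujl afckp pes wxs enhx edzuu zcmih naod ily bkg
Hunk 6: at line 8 remove [edzuu] add [bmcw,qxwrb] -> 15 lines: mtiqq zxzs evvg slpe mujl afckp pes wxs enhx bmcw qxwrb zcmih naod ily bkg
Final line count: 15

Answer: 15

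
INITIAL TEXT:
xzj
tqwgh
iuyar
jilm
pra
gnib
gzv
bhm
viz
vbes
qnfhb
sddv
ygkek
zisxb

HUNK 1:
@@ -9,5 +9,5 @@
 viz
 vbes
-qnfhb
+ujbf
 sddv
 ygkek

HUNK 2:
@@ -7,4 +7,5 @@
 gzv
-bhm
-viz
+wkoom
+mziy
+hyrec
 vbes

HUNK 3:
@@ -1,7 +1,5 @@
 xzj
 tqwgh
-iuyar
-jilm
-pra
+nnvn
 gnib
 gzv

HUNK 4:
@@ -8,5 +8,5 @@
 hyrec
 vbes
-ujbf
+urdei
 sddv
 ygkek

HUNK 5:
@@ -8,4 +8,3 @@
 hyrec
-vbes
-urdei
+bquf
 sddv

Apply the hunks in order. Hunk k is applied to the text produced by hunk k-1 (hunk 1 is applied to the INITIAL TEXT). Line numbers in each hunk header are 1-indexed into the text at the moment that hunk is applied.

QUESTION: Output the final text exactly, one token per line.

Answer: xzj
tqwgh
nnvn
gnib
gzv
wkoom
mziy
hyrec
bquf
sddv
ygkek
zisxb

Derivation:
Hunk 1: at line 9 remove [qnfhb] add [ujbf] -> 14 lines: xzj tqwgh iuyar jilm pra gnib gzv bhm viz vbes ujbf sddv ygkek zisxb
Hunk 2: at line 7 remove [bhm,viz] add [wkoom,mziy,hyrec] -> 15 lines: xzj tqwgh iuyar jilm pra gnib gzv wkoom mziy hyrec vbes ujbf sddv ygkek zisxb
Hunk 3: at line 1 remove [iuyar,jilm,pra] add [nnvn] -> 13 lines: xzj tqwgh nnvn gnib gzv wkoom mziy hyrec vbes ujbf sddv ygkek zisxb
Hunk 4: at line 8 remove [ujbf] add [urdei] -> 13 lines: xzj tqwgh nnvn gnib gzv wkoom mziy hyrec vbes urdei sddv ygkek zisxb
Hunk 5: at line 8 remove [vbes,urdei] add [bquf] -> 12 lines: xzj tqwgh nnvn gnib gzv wkoom mziy hyrec bquf sddv ygkek zisxb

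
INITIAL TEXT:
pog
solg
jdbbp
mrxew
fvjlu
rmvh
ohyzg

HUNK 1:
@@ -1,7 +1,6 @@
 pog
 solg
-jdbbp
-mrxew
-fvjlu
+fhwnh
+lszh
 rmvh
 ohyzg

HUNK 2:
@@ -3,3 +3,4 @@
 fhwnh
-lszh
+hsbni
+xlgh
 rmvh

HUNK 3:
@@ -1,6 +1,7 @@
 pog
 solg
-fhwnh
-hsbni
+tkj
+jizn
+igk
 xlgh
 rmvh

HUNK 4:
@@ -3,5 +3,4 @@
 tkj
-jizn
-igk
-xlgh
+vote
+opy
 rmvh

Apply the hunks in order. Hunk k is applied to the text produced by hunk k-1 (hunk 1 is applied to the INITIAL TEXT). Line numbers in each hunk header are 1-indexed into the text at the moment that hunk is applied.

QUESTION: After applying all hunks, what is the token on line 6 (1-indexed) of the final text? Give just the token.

Answer: rmvh

Derivation:
Hunk 1: at line 1 remove [jdbbp,mrxew,fvjlu] add [fhwnh,lszh] -> 6 lines: pog solg fhwnh lszh rmvh ohyzg
Hunk 2: at line 3 remove [lszh] add [hsbni,xlgh] -> 7 lines: pog solg fhwnh hsbni xlgh rmvh ohyzg
Hunk 3: at line 1 remove [fhwnh,hsbni] add [tkj,jizn,igk] -> 8 lines: pog solg tkj jizn igk xlgh rmvh ohyzg
Hunk 4: at line 3 remove [jizn,igk,xlgh] add [vote,opy] -> 7 lines: pog solg tkj vote opy rmvh ohyzg
Final line 6: rmvh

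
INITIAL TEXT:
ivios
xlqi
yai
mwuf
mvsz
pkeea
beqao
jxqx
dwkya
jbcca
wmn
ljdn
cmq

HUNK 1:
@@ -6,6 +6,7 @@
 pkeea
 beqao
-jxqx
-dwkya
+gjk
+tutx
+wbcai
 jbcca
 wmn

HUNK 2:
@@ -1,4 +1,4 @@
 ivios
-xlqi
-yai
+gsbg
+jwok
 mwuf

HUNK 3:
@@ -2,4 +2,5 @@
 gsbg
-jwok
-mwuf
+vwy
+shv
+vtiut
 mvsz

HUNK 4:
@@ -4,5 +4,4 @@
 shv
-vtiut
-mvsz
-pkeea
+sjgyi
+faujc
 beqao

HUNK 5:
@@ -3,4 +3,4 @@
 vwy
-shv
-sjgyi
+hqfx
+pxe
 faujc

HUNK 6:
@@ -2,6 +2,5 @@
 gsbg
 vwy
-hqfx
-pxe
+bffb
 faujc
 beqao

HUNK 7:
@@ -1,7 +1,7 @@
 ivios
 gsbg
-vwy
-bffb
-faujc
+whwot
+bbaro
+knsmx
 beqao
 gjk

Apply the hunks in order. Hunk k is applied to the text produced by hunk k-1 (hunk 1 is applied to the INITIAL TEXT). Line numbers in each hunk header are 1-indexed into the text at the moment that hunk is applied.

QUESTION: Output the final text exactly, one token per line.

Hunk 1: at line 6 remove [jxqx,dwkya] add [gjk,tutx,wbcai] -> 14 lines: ivios xlqi yai mwuf mvsz pkeea beqao gjk tutx wbcai jbcca wmn ljdn cmq
Hunk 2: at line 1 remove [xlqi,yai] add [gsbg,jwok] -> 14 lines: ivios gsbg jwok mwuf mvsz pkeea beqao gjk tutx wbcai jbcca wmn ljdn cmq
Hunk 3: at line 2 remove [jwok,mwuf] add [vwy,shv,vtiut] -> 15 lines: ivios gsbg vwy shv vtiut mvsz pkeea beqao gjk tutx wbcai jbcca wmn ljdn cmq
Hunk 4: at line 4 remove [vtiut,mvsz,pkeea] add [sjgyi,faujc] -> 14 lines: ivios gsbg vwy shv sjgyi faujc beqao gjk tutx wbcai jbcca wmn ljdn cmq
Hunk 5: at line 3 remove [shv,sjgyi] add [hqfx,pxe] -> 14 lines: ivios gsbg vwy hqfx pxe faujc beqao gjk tutx wbcai jbcca wmn ljdn cmq
Hunk 6: at line 2 remove [hqfx,pxe] add [bffb] -> 13 lines: ivios gsbg vwy bffb faujc beqao gjk tutx wbcai jbcca wmn ljdn cmq
Hunk 7: at line 1 remove [vwy,bffb,faujc] add [whwot,bbaro,knsmx] -> 13 lines: ivios gsbg whwot bbaro knsmx beqao gjk tutx wbcai jbcca wmn ljdn cmq

Answer: ivios
gsbg
whwot
bbaro
knsmx
beqao
gjk
tutx
wbcai
jbcca
wmn
ljdn
cmq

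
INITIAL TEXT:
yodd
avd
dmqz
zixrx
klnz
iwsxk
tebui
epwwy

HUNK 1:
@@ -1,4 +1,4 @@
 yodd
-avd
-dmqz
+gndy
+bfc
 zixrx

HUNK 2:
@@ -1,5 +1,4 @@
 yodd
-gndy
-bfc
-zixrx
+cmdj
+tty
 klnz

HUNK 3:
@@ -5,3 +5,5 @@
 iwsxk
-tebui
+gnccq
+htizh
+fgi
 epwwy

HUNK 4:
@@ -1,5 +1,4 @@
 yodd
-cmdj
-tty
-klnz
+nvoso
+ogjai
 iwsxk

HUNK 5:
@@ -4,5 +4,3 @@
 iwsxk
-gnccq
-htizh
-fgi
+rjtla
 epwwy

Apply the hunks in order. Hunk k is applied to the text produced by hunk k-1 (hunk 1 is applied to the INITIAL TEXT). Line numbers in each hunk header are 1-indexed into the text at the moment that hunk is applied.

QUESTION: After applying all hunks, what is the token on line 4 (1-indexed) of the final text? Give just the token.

Hunk 1: at line 1 remove [avd,dmqz] add [gndy,bfc] -> 8 lines: yodd gndy bfc zixrx klnz iwsxk tebui epwwy
Hunk 2: at line 1 remove [gndy,bfc,zixrx] add [cmdj,tty] -> 7 lines: yodd cmdj tty klnz iwsxk tebui epwwy
Hunk 3: at line 5 remove [tebui] add [gnccq,htizh,fgi] -> 9 lines: yodd cmdj tty klnz iwsxk gnccq htizh fgi epwwy
Hunk 4: at line 1 remove [cmdj,tty,klnz] add [nvoso,ogjai] -> 8 lines: yodd nvoso ogjai iwsxk gnccq htizh fgi epwwy
Hunk 5: at line 4 remove [gnccq,htizh,fgi] add [rjtla] -> 6 lines: yodd nvoso ogjai iwsxk rjtla epwwy
Final line 4: iwsxk

Answer: iwsxk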